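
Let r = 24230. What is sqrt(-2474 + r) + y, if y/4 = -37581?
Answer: -150324 + 14*sqrt(111) ≈ -1.5018e+5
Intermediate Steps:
y = -150324 (y = 4*(-37581) = -150324)
sqrt(-2474 + r) + y = sqrt(-2474 + 24230) - 150324 = sqrt(21756) - 150324 = 14*sqrt(111) - 150324 = -150324 + 14*sqrt(111)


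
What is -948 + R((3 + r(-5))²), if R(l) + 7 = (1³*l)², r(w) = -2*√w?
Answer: -1554 + 264*I*√5 ≈ -1554.0 + 590.32*I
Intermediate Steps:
R(l) = -7 + l² (R(l) = -7 + (1³*l)² = -7 + (1*l)² = -7 + l²)
-948 + R((3 + r(-5))²) = -948 + (-7 + ((3 - 2*I*√5)²)²) = -948 + (-7 + (3 - 2*I*√5)⁴) = -955 + (3 - 2*I*√5)⁴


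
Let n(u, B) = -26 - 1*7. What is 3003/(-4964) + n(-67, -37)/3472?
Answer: -2647557/4308752 ≈ -0.61446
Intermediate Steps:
n(u, B) = -33 (n(u, B) = -26 - 7 = -33)
3003/(-4964) + n(-67, -37)/3472 = 3003/(-4964) - 33/3472 = 3003*(-1/4964) - 33*1/3472 = -3003/4964 - 33/3472 = -2647557/4308752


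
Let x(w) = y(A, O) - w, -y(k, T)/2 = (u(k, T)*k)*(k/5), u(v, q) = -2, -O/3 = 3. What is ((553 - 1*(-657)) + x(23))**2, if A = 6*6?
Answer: 123632161/25 ≈ 4.9453e+6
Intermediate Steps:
O = -9 (O = -3*3 = -9)
A = 36
y(k, T) = 4*k**2/5 (y(k, T) = -2*(-2*k)*k/5 = -(-4)*k**2/5 = 4*k**2/5)
x(w) = 5184/5 - w (x(w) = (4/5)*36**2 - w = (4/5)*1296 - w = 5184/5 - w)
((553 - 1*(-657)) + x(23))**2 = ((553 - 1*(-657)) + (5184/5 - 1*23))**2 = ((553 + 657) + (5184/5 - 23))**2 = (1210 + 5069/5)**2 = (11119/5)**2 = 123632161/25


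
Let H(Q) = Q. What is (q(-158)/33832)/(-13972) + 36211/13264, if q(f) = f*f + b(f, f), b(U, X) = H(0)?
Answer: 534894814689/195934441808 ≈ 2.7300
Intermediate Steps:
b(U, X) = 0
q(f) = f² (q(f) = f*f + 0 = f² + 0 = f²)
(q(-158)/33832)/(-13972) + 36211/13264 = ((-158)²/33832)/(-13972) + 36211/13264 = (24964*(1/33832))*(-1/13972) + 36211*(1/13264) = (6241/8458)*(-1/13972) + 36211/13264 = -6241/118175176 + 36211/13264 = 534894814689/195934441808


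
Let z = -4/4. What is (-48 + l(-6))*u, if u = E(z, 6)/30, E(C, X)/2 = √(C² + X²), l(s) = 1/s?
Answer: -289*√37/90 ≈ -19.532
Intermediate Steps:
z = -1 (z = -4*¼ = -1)
E(C, X) = 2*√(C² + X²)
u = √37/15 (u = (2*√((-1)² + 6²))/30 = (2*√(1 + 36))*(1/30) = (2*√37)*(1/30) = √37/15 ≈ 0.40552)
(-48 + l(-6))*u = (-48 + 1/(-6))*(√37/15) = (-48 - ⅙)*(√37/15) = -289*√37/90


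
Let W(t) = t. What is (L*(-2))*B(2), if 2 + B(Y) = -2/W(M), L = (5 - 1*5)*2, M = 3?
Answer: 0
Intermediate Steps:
L = 0 (L = (5 - 5)*2 = 0*2 = 0)
B(Y) = -8/3 (B(Y) = -2 - 2/3 = -2 - 2*⅓ = -2 - ⅔ = -8/3)
(L*(-2))*B(2) = (0*(-2))*(-8/3) = 0*(-8/3) = 0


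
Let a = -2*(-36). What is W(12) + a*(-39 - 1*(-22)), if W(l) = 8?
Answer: -1216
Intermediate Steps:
a = 72
W(12) + a*(-39 - 1*(-22)) = 8 + 72*(-39 - 1*(-22)) = 8 + 72*(-39 + 22) = 8 + 72*(-17) = 8 - 1224 = -1216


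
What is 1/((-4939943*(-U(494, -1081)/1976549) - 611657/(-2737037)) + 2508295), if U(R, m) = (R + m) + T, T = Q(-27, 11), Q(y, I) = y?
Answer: 5409887745313/13561293815743803954 ≈ 3.9892e-7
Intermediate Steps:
T = -27
U(R, m) = -27 + R + m (U(R, m) = (R + m) - 27 = -27 + R + m)
1/((-4939943*(-U(494, -1081)/1976549) - 611657/(-2737037)) + 2508295) = 1/((-4939943/((-1976549/(-27 + 494 - 1081))) - 611657/(-2737037)) + 2508295) = 1/((-4939943/((-1976549/(-614))) - 611657*(-1/2737037)) + 2508295) = 1/((-4939943/((-1976549*(-1/614))) + 611657/2737037) + 2508295) = 1/((-4939943/1976549/614 + 611657/2737037) + 2508295) = 1/((-4939943*614/1976549 + 611657/2737037) + 2508295) = 1/((-3033125002/1976549 + 611657/2737037) + 2508295) = 1/(-8300566386067381/5409887745313 + 2508295) = 1/(13561293815743803954/5409887745313) = 5409887745313/13561293815743803954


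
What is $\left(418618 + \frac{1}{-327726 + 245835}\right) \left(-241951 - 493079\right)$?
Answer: $- \frac{2799733078843790}{9099} \approx -3.077 \cdot 10^{11}$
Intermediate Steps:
$\left(418618 + \frac{1}{-327726 + 245835}\right) \left(-241951 - 493079\right) = \left(418618 + \frac{1}{-81891}\right) \left(-735030\right) = \left(418618 - \frac{1}{81891}\right) \left(-735030\right) = \frac{34281046637}{81891} \left(-735030\right) = - \frac{2799733078843790}{9099}$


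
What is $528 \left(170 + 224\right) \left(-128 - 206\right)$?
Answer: $-69482688$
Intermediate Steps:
$528 \left(170 + 224\right) \left(-128 - 206\right) = 528 \cdot 394 \left(-334\right) = 528 \left(-131596\right) = -69482688$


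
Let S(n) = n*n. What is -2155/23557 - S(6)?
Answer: -850207/23557 ≈ -36.091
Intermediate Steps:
S(n) = n**2
-2155/23557 - S(6) = -2155/23557 - 1*6**2 = -2155*1/23557 - 1*36 = -2155/23557 - 36 = -850207/23557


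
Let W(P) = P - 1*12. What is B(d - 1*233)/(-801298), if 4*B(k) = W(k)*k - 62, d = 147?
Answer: -4183/1602596 ≈ -0.0026101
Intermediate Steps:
W(P) = -12 + P (W(P) = P - 12 = -12 + P)
B(k) = -31/2 + k*(-12 + k)/4 (B(k) = ((-12 + k)*k - 62)/4 = (k*(-12 + k) - 62)/4 = (-62 + k*(-12 + k))/4 = -31/2 + k*(-12 + k)/4)
B(d - 1*233)/(-801298) = (-31/2 + (147 - 1*233)*(-12 + (147 - 1*233))/4)/(-801298) = (-31/2 + (147 - 233)*(-12 + (147 - 233))/4)*(-1/801298) = (-31/2 + (¼)*(-86)*(-12 - 86))*(-1/801298) = (-31/2 + (¼)*(-86)*(-98))*(-1/801298) = (-31/2 + 2107)*(-1/801298) = (4183/2)*(-1/801298) = -4183/1602596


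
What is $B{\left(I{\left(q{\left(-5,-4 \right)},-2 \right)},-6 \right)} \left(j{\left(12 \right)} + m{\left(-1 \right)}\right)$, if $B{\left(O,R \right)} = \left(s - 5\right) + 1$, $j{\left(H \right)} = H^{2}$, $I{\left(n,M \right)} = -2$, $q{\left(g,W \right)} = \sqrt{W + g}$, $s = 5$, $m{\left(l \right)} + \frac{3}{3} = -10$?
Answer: $133$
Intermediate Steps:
$m{\left(l \right)} = -11$ ($m{\left(l \right)} = -1 - 10 = -11$)
$B{\left(O,R \right)} = 1$ ($B{\left(O,R \right)} = \left(5 - 5\right) + 1 = 0 + 1 = 1$)
$B{\left(I{\left(q{\left(-5,-4 \right)},-2 \right)},-6 \right)} \left(j{\left(12 \right)} + m{\left(-1 \right)}\right) = 1 \left(12^{2} - 11\right) = 1 \left(144 - 11\right) = 1 \cdot 133 = 133$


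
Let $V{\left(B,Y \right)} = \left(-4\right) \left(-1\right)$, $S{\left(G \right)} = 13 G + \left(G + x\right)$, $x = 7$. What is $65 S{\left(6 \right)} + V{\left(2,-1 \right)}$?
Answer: $5919$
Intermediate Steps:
$S{\left(G \right)} = 7 + 14 G$ ($S{\left(G \right)} = 13 G + \left(G + 7\right) = 13 G + \left(7 + G\right) = 7 + 14 G$)
$V{\left(B,Y \right)} = 4$
$65 S{\left(6 \right)} + V{\left(2,-1 \right)} = 65 \left(7 + 14 \cdot 6\right) + 4 = 65 \left(7 + 84\right) + 4 = 65 \cdot 91 + 4 = 5915 + 4 = 5919$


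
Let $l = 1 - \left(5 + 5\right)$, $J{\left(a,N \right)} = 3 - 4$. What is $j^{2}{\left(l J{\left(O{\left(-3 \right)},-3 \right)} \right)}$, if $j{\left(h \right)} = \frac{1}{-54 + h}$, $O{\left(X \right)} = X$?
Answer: $\frac{1}{2025} \approx 0.00049383$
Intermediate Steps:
$J{\left(a,N \right)} = -1$ ($J{\left(a,N \right)} = 3 - 4 = -1$)
$l = -9$ ($l = 1 - 10 = -9$)
$j^{2}{\left(l J{\left(O{\left(-3 \right)},-3 \right)} \right)} = \left(\frac{1}{-54 - -9}\right)^{2} = \left(\frac{1}{-54 + 9}\right)^{2} = \left(\frac{1}{-45}\right)^{2} = \left(- \frac{1}{45}\right)^{2} = \frac{1}{2025}$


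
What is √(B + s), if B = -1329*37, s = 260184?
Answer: √211011 ≈ 459.36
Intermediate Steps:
B = -49173
√(B + s) = √(-49173 + 260184) = √211011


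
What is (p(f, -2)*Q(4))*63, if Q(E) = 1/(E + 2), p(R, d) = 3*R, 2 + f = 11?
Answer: 567/2 ≈ 283.50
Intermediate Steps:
f = 9 (f = -2 + 11 = 9)
Q(E) = 1/(2 + E)
(p(f, -2)*Q(4))*63 = ((3*9)/(2 + 4))*63 = (27/6)*63 = (27*(⅙))*63 = (9/2)*63 = 567/2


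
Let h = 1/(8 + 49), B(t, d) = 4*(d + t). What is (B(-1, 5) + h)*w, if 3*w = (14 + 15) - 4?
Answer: 22825/171 ≈ 133.48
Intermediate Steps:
w = 25/3 (w = ((14 + 15) - 4)/3 = (29 - 4)/3 = (1/3)*25 = 25/3 ≈ 8.3333)
B(t, d) = 4*d + 4*t
h = 1/57 ≈ 0.017544
(B(-1, 5) + h)*w = ((4*5 + 4*(-1)) + 1/57)*(25/3) = ((20 - 4) + 1/57)*(25/3) = (16 + 1/57)*(25/3) = (913/57)*(25/3) = 22825/171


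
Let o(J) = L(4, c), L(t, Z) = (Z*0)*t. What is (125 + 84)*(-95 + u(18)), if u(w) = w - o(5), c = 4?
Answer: -16093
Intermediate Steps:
L(t, Z) = 0 (L(t, Z) = 0*t = 0)
o(J) = 0
u(w) = w (u(w) = w - 1*0 = w + 0 = w)
(125 + 84)*(-95 + u(18)) = (125 + 84)*(-95 + 18) = 209*(-77) = -16093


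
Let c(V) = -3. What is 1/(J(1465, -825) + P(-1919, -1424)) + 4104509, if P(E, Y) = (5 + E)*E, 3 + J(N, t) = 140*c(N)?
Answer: 15073985796388/3672543 ≈ 4.1045e+6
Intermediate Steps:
J(N, t) = -423 (J(N, t) = -3 + 140*(-3) = -3 - 420 = -423)
P(E, Y) = E*(5 + E)
1/(J(1465, -825) + P(-1919, -1424)) + 4104509 = 1/(-423 - 1919*(5 - 1919)) + 4104509 = 1/(-423 - 1919*(-1914)) + 4104509 = 1/(-423 + 3672966) + 4104509 = 1/3672543 + 4104509 = 15073985796388/3672543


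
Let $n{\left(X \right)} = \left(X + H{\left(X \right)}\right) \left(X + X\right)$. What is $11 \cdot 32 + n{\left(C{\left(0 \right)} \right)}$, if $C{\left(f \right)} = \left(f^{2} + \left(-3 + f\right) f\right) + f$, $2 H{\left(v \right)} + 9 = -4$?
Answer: $352$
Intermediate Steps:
$H{\left(v \right)} = - \frac{13}{2}$ ($H{\left(v \right)} = - \frac{9}{2} + \frac{1}{2} \left(-4\right) = - \frac{9}{2} - 2 = - \frac{13}{2}$)
$C{\left(f \right)} = f + f^{2} + f \left(-3 + f\right)$ ($C{\left(f \right)} = \left(f^{2} + f \left(-3 + f\right)\right) + f = f + f^{2} + f \left(-3 + f\right)$)
$n{\left(X \right)} = 2 X \left(- \frac{13}{2} + X\right)$ ($n{\left(X \right)} = \left(X - \frac{13}{2}\right) \left(X + X\right) = \left(- \frac{13}{2} + X\right) 2 X = 2 X \left(- \frac{13}{2} + X\right)$)
$11 \cdot 32 + n{\left(C{\left(0 \right)} \right)} = 11 \cdot 32 + 2 \cdot 0 \left(-1 + 0\right) \left(-13 + 2 \cdot 2 \cdot 0 \left(-1 + 0\right)\right) = 352 + 2 \cdot 0 \left(-1\right) \left(-13 + 2 \cdot 2 \cdot 0 \left(-1\right)\right) = 352 + 0 \left(-13 + 2 \cdot 0\right) = 352 + 0 \left(-13 + 0\right) = 352 + 0 \left(-13\right) = 352 + 0 = 352$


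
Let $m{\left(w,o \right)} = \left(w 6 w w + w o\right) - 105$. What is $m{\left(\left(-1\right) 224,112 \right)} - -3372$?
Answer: $-67458365$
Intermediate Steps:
$m{\left(w,o \right)} = -105 + 6 w^{3} + o w$ ($m{\left(w,o \right)} = \left(6 w^{2} w + o w\right) - 105 = \left(6 w^{3} + o w\right) - 105 = -105 + 6 w^{3} + o w$)
$m{\left(\left(-1\right) 224,112 \right)} - -3372 = \left(-105 + 6 \left(\left(-1\right) 224\right)^{3} + 112 \left(\left(-1\right) 224\right)\right) - -3372 = \left(-105 + 6 \left(-224\right)^{3} + 112 \left(-224\right)\right) + 3372 = \left(-105 + 6 \left(-11239424\right) - 25088\right) + 3372 = \left(-105 - 67436544 - 25088\right) + 3372 = -67461737 + 3372 = -67458365$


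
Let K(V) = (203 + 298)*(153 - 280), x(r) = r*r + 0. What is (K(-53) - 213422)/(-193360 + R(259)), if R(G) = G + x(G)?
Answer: 277049/126020 ≈ 2.1985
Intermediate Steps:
x(r) = r² (x(r) = r² + 0 = r²)
R(G) = G + G²
K(V) = -63627 (K(V) = 501*(-127) = -63627)
(K(-53) - 213422)/(-193360 + R(259)) = (-63627 - 213422)/(-193360 + 259*(1 + 259)) = -277049/(-193360 + 259*260) = -277049/(-193360 + 67340) = -277049/(-126020) = -277049*(-1/126020) = 277049/126020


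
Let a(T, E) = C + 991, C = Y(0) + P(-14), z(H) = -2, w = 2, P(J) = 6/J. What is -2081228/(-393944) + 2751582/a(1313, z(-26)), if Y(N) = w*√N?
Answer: 950276971351/341450962 ≈ 2783.1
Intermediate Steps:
Y(N) = 2*√N
C = -3/7 (C = 2*√0 + 6/(-14) = 2*0 + 6*(-1/14) = 0 - 3/7 = -3/7 ≈ -0.42857)
a(T, E) = 6934/7 (a(T, E) = -3/7 + 991 = 6934/7)
-2081228/(-393944) + 2751582/a(1313, z(-26)) = -2081228/(-393944) + 2751582/(6934/7) = -2081228*(-1/393944) + 2751582*(7/6934) = 520307/98486 + 9630537/3467 = 950276971351/341450962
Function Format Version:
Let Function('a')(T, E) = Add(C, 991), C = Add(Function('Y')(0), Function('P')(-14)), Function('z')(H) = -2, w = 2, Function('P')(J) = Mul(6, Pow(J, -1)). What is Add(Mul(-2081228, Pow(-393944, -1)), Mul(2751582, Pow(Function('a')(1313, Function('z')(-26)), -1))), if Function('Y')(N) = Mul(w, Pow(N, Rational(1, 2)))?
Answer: Rational(950276971351, 341450962) ≈ 2783.1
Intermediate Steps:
Function('Y')(N) = Mul(2, Pow(N, Rational(1, 2)))
C = Rational(-3, 7) (C = Add(Mul(2, Pow(0, Rational(1, 2))), Mul(6, Pow(-14, -1))) = Add(Mul(2, 0), Mul(6, Rational(-1, 14))) = Add(0, Rational(-3, 7)) = Rational(-3, 7) ≈ -0.42857)
Function('a')(T, E) = Rational(6934, 7) (Function('a')(T, E) = Add(Rational(-3, 7), 991) = Rational(6934, 7))
Add(Mul(-2081228, Pow(-393944, -1)), Mul(2751582, Pow(Function('a')(1313, Function('z')(-26)), -1))) = Add(Mul(-2081228, Pow(-393944, -1)), Mul(2751582, Pow(Rational(6934, 7), -1))) = Add(Mul(-2081228, Rational(-1, 393944)), Mul(2751582, Rational(7, 6934))) = Add(Rational(520307, 98486), Rational(9630537, 3467)) = Rational(950276971351, 341450962)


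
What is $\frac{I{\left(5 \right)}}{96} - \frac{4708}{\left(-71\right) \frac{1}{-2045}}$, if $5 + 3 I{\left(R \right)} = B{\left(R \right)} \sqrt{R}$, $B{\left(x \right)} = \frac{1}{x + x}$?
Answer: $- \frac{2772824035}{20448} + \frac{\sqrt{5}}{2880} \approx -1.356 \cdot 10^{5}$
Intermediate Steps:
$B{\left(x \right)} = \frac{1}{2 x}$
$I{\left(R \right)} = - \frac{5}{3} + \frac{1}{6 \sqrt{R}}$ ($I{\left(R \right)} = - \frac{5}{3} + \frac{\frac{1}{2 R} \sqrt{R}}{3} = - \frac{5}{3} + \frac{\frac{1}{2} \frac{1}{\sqrt{R}}}{3} = - \frac{5}{3} + \frac{1}{6 \sqrt{R}}$)
$\frac{I{\left(5 \right)}}{96} - \frac{4708}{\left(-71\right) \frac{1}{-2045}} = \frac{- \frac{5}{3} + \frac{1}{6 \sqrt{5}}}{96} - \frac{4708}{\left(-71\right) \frac{1}{-2045}} = \left(- \frac{5}{3} + \frac{\frac{1}{5} \sqrt{5}}{6}\right) \frac{1}{96} - \frac{4708}{\left(-71\right) \left(- \frac{1}{2045}\right)} = \left(- \frac{5}{3} + \frac{\sqrt{5}}{30}\right) \frac{1}{96} - \frac{4708}{\frac{71}{2045}} = \left(- \frac{5}{288} + \frac{\sqrt{5}}{2880}\right) - \frac{9627860}{71} = - \frac{2772824035}{20448} + \frac{\sqrt{5}}{2880}$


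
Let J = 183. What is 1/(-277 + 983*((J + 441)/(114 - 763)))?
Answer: -649/793165 ≈ -0.00081824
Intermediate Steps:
1/(-277 + 983*((J + 441)/(114 - 763))) = 1/(-277 + 983*((183 + 441)/(114 - 763))) = 1/(-277 + 983*(624/(-649))) = 1/(-277 + 983*(624*(-1/649))) = 1/(-277 + 983*(-624/649)) = 1/(-277 - 613392/649) = 1/(-793165/649) = -649/793165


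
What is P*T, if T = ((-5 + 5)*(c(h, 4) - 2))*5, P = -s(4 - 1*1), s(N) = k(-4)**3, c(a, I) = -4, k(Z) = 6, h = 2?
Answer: 0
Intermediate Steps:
s(N) = 216 (s(N) = 6**3 = 216)
P = -216 (P = -1*216 = -216)
T = 0 (T = ((-5 + 5)*(-4 - 2))*5 = (0*(-6))*5 = 0*5 = 0)
P*T = -216*0 = 0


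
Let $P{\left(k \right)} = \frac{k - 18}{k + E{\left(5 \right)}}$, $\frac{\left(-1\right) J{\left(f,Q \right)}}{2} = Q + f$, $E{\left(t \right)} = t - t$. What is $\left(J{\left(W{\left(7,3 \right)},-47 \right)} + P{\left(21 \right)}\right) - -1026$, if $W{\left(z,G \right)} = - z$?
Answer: $\frac{7939}{7} \approx 1134.1$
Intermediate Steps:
$E{\left(t \right)} = 0$
$J{\left(f,Q \right)} = - 2 Q - 2 f$ ($J{\left(f,Q \right)} = - 2 \left(Q + f\right) = - 2 Q - 2 f$)
$P{\left(k \right)} = \frac{-18 + k}{k}$ ($P{\left(k \right)} = \frac{k - 18}{k + 0} = \frac{k - 18}{k} = \frac{-18 + k}{k}$)
$\left(J{\left(W{\left(7,3 \right)},-47 \right)} + P{\left(21 \right)}\right) - -1026 = \left(\left(\left(-2\right) \left(-47\right) - 2 \left(\left(-1\right) 7\right)\right) + \frac{-18 + 21}{21}\right) - -1026 = \left(\left(94 - -14\right) + \frac{1}{21} \cdot 3\right) + 1026 = \left(\left(94 + 14\right) + \frac{1}{7}\right) + 1026 = \left(108 + \frac{1}{7}\right) + 1026 = \frac{757}{7} + 1026 = \frac{7939}{7}$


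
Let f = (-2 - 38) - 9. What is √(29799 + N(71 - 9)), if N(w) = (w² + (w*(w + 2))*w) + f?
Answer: √279610 ≈ 528.78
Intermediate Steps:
f = -49 (f = -40 - 9 = -49)
N(w) = -49 + w² + w²*(2 + w) (N(w) = (w² + (w*(w + 2))*w) - 49 = (w² + (w*(2 + w))*w) - 49 = (w² + w²*(2 + w)) - 49 = -49 + w² + w²*(2 + w))
√(29799 + N(71 - 9)) = √(29799 + (-49 + (71 - 9)³ + 3*(71 - 9)²)) = √(29799 + (-49 + 62³ + 3*62²)) = √(29799 + (-49 + 238328 + 3*3844)) = √(29799 + (-49 + 238328 + 11532)) = √(29799 + 249811) = √279610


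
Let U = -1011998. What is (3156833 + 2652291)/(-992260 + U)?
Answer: -2904562/1002129 ≈ -2.8984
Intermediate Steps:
(3156833 + 2652291)/(-992260 + U) = (3156833 + 2652291)/(-992260 - 1011998) = 5809124/(-2004258) = 5809124*(-1/2004258) = -2904562/1002129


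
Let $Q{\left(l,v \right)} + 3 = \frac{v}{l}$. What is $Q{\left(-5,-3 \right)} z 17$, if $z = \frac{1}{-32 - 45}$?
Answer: $\frac{204}{385} \approx 0.52987$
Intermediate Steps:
$Q{\left(l,v \right)} = -3 + \frac{v}{l}$
$z = - \frac{1}{77}$ ($z = \frac{1}{-77} = - \frac{1}{77} \approx -0.012987$)
$Q{\left(-5,-3 \right)} z 17 = \left(-3 - \frac{3}{-5}\right) \left(- \frac{1}{77}\right) 17 = \left(-3 - - \frac{3}{5}\right) \left(- \frac{1}{77}\right) 17 = \left(-3 + \frac{3}{5}\right) \left(- \frac{1}{77}\right) 17 = \left(- \frac{12}{5}\right) \left(- \frac{1}{77}\right) 17 = \frac{12}{385} \cdot 17 = \frac{204}{385}$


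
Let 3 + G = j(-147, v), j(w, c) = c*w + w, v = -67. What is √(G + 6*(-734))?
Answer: √5295 ≈ 72.767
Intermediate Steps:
j(w, c) = w + c*w
G = 9699 (G = -3 - 147*(1 - 67) = -3 - 147*(-66) = -3 + 9702 = 9699)
√(G + 6*(-734)) = √(9699 + 6*(-734)) = √(9699 - 4404) = √5295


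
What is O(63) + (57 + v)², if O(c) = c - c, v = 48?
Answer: 11025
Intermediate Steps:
O(c) = 0
O(63) + (57 + v)² = 0 + (57 + 48)² = 0 + 105² = 0 + 11025 = 11025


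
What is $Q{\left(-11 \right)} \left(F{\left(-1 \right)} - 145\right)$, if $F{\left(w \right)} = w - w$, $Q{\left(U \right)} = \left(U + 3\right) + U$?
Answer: $2755$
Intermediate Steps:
$Q{\left(U \right)} = 3 + 2 U$ ($Q{\left(U \right)} = \left(3 + U\right) + U = 3 + 2 U$)
$F{\left(w \right)} = 0$
$Q{\left(-11 \right)} \left(F{\left(-1 \right)} - 145\right) = \left(3 + 2 \left(-11\right)\right) \left(0 - 145\right) = \left(3 - 22\right) \left(-145\right) = \left(-19\right) \left(-145\right) = 2755$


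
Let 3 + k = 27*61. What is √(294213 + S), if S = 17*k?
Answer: 23*√609 ≈ 567.59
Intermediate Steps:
k = 1644 (k = -3 + 27*61 = -3 + 1647 = 1644)
S = 27948 (S = 17*1644 = 27948)
√(294213 + S) = √(294213 + 27948) = √322161 = 23*√609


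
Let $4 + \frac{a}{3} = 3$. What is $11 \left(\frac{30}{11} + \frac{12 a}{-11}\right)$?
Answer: $66$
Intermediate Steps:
$a = -3$ ($a = -12 + 3 \cdot 3 = -12 + 9 = -3$)
$11 \left(\frac{30}{11} + \frac{12 a}{-11}\right) = 11 \left(\frac{30}{11} + \frac{12 \left(-3\right)}{-11}\right) = 11 \left(30 \cdot \frac{1}{11} - - \frac{36}{11}\right) = 11 \left(\frac{30}{11} + \frac{36}{11}\right) = 11 \cdot 6 = 66$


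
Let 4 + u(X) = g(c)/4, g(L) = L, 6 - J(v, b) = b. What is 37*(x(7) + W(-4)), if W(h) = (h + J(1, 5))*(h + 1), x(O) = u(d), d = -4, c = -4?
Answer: 148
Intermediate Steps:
J(v, b) = 6 - b
u(X) = -5 (u(X) = -4 - 4/4 = -4 - 4*1/4 = -4 - 1 = -5)
x(O) = -5
W(h) = (1 + h)**2 (W(h) = (h + (6 - 1*5))*(h + 1) = (h + (6 - 5))*(1 + h) = (h + 1)*(1 + h) = (1 + h)*(1 + h) = (1 + h)**2)
37*(x(7) + W(-4)) = 37*(-5 + (1 + (-4)**2 + 2*(-4))) = 37*(-5 + (1 + 16 - 8)) = 37*(-5 + 9) = 37*4 = 148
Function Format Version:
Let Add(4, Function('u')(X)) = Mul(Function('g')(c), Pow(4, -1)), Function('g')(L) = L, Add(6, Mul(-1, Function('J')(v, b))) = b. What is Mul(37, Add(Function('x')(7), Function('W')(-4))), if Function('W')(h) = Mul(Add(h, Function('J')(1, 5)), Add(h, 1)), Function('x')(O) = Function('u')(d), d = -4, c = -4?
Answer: 148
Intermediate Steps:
Function('J')(v, b) = Add(6, Mul(-1, b))
Function('u')(X) = -5 (Function('u')(X) = Add(-4, Mul(-4, Pow(4, -1))) = Add(-4, Mul(-4, Rational(1, 4))) = Add(-4, -1) = -5)
Function('x')(O) = -5
Function('W')(h) = Pow(Add(1, h), 2) (Function('W')(h) = Mul(Add(h, Add(6, Mul(-1, 5))), Add(h, 1)) = Mul(Add(h, Add(6, -5)), Add(1, h)) = Mul(Add(h, 1), Add(1, h)) = Mul(Add(1, h), Add(1, h)) = Pow(Add(1, h), 2))
Mul(37, Add(Function('x')(7), Function('W')(-4))) = Mul(37, Add(-5, Add(1, Pow(-4, 2), Mul(2, -4)))) = Mul(37, Add(-5, Add(1, 16, -8))) = Mul(37, Add(-5, 9)) = Mul(37, 4) = 148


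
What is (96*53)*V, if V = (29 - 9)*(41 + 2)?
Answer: 4375680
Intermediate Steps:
V = 860 (V = 20*43 = 860)
(96*53)*V = (96*53)*860 = 5088*860 = 4375680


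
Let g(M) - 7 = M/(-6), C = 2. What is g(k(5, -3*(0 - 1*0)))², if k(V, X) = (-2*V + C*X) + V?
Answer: 2209/36 ≈ 61.361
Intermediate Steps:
k(V, X) = -V + 2*X (k(V, X) = (-2*V + 2*X) + V = -V + 2*X)
g(M) = 7 - M/6 (g(M) = 7 + M/(-6) = 7 + M*(-⅙) = 7 - M/6)
g(k(5, -3*(0 - 1*0)))² = (7 - (-1*5 + 2*(-3*(0 - 1*0)))/6)² = (7 - (-5 + 2*(-3*(0 + 0)))/6)² = (7 - (-5 + 2*(-3*0))/6)² = (7 - (-5 + 2*0)/6)² = (7 - (-5 + 0)/6)² = (7 - ⅙*(-5))² = (7 + ⅚)² = (47/6)² = 2209/36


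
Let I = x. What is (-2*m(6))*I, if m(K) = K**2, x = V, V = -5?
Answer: 360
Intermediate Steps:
x = -5
I = -5
(-2*m(6))*I = -2*6**2*(-5) = -2*36*(-5) = -72*(-5) = 360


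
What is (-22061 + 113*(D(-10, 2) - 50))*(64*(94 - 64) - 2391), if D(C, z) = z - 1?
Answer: 12998658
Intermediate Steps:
D(C, z) = -1 + z
(-22061 + 113*(D(-10, 2) - 50))*(64*(94 - 64) - 2391) = (-22061 + 113*((-1 + 2) - 50))*(64*(94 - 64) - 2391) = (-22061 + 113*(1 - 50))*(64*30 - 2391) = (-22061 + 113*(-49))*(1920 - 2391) = (-22061 - 5537)*(-471) = -27598*(-471) = 12998658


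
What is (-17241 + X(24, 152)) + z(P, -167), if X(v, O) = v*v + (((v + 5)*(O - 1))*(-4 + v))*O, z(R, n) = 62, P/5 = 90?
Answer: 13295557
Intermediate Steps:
P = 450 (P = 5*90 = 450)
X(v, O) = v**2 + O*(-1 + O)*(-4 + v)*(5 + v) (X(v, O) = v**2 + (((5 + v)*(-1 + O))*(-4 + v))*O = v**2 + (((-1 + O)*(5 + v))*(-4 + v))*O = v**2 + ((-1 + O)*(-4 + v)*(5 + v))*O = v**2 + O*(-1 + O)*(-4 + v)*(5 + v))
(-17241 + X(24, 152)) + z(P, -167) = (-17241 + (24**2 - 20*152**2 + 20*152 + 24*152**2 + 152**2*24**2 - 1*152*24 - 1*152*24**2)) + 62 = (-17241 + (576 - 20*23104 + 3040 + 24*23104 + 23104*576 - 3648 - 1*152*576)) + 62 = (-17241 + (576 - 462080 + 3040 + 554496 + 13307904 - 3648 - 87552)) + 62 = (-17241 + 13312736) + 62 = 13295495 + 62 = 13295557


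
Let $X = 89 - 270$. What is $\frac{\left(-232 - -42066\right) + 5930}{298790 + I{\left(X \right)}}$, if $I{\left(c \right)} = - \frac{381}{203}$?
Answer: $\frac{9696092}{60653989} \approx 0.15986$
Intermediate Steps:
$X = -181$
$I{\left(c \right)} = - \frac{381}{203}$ ($I{\left(c \right)} = \left(-381\right) \frac{1}{203} = - \frac{381}{203}$)
$\frac{\left(-232 - -42066\right) + 5930}{298790 + I{\left(X \right)}} = \frac{\left(-232 - -42066\right) + 5930}{298790 - \frac{381}{203}} = \frac{\left(-232 + 42066\right) + 5930}{\frac{60653989}{203}} = \left(41834 + 5930\right) \frac{203}{60653989} = 47764 \cdot \frac{203}{60653989} = \frac{9696092}{60653989}$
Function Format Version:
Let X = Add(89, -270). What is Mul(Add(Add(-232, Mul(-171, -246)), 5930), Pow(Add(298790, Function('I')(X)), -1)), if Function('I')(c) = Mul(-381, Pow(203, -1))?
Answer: Rational(9696092, 60653989) ≈ 0.15986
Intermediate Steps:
X = -181
Function('I')(c) = Rational(-381, 203) (Function('I')(c) = Mul(-381, Rational(1, 203)) = Rational(-381, 203))
Mul(Add(Add(-232, Mul(-171, -246)), 5930), Pow(Add(298790, Function('I')(X)), -1)) = Mul(Add(Add(-232, Mul(-171, -246)), 5930), Pow(Add(298790, Rational(-381, 203)), -1)) = Mul(Add(Add(-232, 42066), 5930), Pow(Rational(60653989, 203), -1)) = Mul(Add(41834, 5930), Rational(203, 60653989)) = Mul(47764, Rational(203, 60653989)) = Rational(9696092, 60653989)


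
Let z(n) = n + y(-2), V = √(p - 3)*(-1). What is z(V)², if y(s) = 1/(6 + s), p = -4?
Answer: (1 - 4*I*√7)²/16 ≈ -6.9375 - 1.3229*I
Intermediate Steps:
V = -I*√7 (V = √(-4 - 3)*(-1) = √(-7)*(-1) = (I*√7)*(-1) = -I*√7 ≈ -2.6458*I)
z(n) = ¼ + n (z(n) = n + 1/(6 - 2) = n + 1/4 = n + ¼ = ¼ + n)
z(V)² = (¼ - I*√7)²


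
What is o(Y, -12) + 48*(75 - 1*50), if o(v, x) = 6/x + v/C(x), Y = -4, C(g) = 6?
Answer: 7193/6 ≈ 1198.8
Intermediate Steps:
o(v, x) = 6/x + v/6
o(Y, -12) + 48*(75 - 1*50) = (6/(-12) + (1/6)*(-4)) + 48*(75 - 1*50) = (6*(-1/12) - 2/3) + 48*(75 - 50) = (-1/2 - 2/3) + 48*25 = -7/6 + 1200 = 7193/6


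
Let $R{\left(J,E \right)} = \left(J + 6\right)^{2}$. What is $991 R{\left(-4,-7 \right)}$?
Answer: $3964$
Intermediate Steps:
$R{\left(J,E \right)} = \left(6 + J\right)^{2}$
$991 R{\left(-4,-7 \right)} = 991 \left(6 - 4\right)^{2} = 991 \cdot 2^{2} = 991 \cdot 4 = 3964$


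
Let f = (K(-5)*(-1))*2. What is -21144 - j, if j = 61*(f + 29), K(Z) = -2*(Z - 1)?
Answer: -21449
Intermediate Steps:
K(Z) = 2 - 2*Z (K(Z) = -2*(-1 + Z) = 2 - 2*Z)
f = -24 (f = ((2 - 2*(-5))*(-1))*2 = ((2 + 10)*(-1))*2 = (12*(-1))*2 = -12*2 = -24)
j = 305 (j = 61*(-24 + 29) = 61*5 = 305)
-21144 - j = -21144 - 1*305 = -21144 - 305 = -21449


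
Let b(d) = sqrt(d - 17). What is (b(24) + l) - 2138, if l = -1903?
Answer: -4041 + sqrt(7) ≈ -4038.4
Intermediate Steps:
b(d) = sqrt(-17 + d)
(b(24) + l) - 2138 = (sqrt(-17 + 24) - 1903) - 2138 = (sqrt(7) - 1903) - 2138 = (-1903 + sqrt(7)) - 2138 = -4041 + sqrt(7)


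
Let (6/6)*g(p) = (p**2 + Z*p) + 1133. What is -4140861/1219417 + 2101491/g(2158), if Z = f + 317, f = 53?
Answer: -20032250224830/6653818367269 ≈ -3.0106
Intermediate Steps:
Z = 370 (Z = 53 + 317 = 370)
g(p) = 1133 + p**2 + 370*p (g(p) = (p**2 + 370*p) + 1133 = 1133 + p**2 + 370*p)
-4140861/1219417 + 2101491/g(2158) = -4140861/1219417 + 2101491/(1133 + 2158**2 + 370*2158) = -4140861*1/1219417 + 2101491/(1133 + 4656964 + 798460) = -4140861/1219417 + 2101491/5456557 = -20032250224830/6653818367269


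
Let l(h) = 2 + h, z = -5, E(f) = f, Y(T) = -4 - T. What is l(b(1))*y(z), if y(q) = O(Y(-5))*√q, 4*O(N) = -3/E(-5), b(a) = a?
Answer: 9*I*√5/20 ≈ 1.0062*I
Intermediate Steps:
O(N) = 3/20 (O(N) = (-3/(-5))/4 = (-3*(-⅕))/4 = (¼)*(⅗) = 3/20)
y(q) = 3*√q/20
l(b(1))*y(z) = (2 + 1)*(3*√(-5)/20) = 3*(3*(I*√5)/20) = 3*(3*I*√5/20) = 9*I*√5/20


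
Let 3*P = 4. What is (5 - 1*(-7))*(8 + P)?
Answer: 112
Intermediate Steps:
P = 4/3 (P = (⅓)*4 = 4/3 ≈ 1.3333)
(5 - 1*(-7))*(8 + P) = (5 - 1*(-7))*(8 + 4/3) = (5 + 7)*(28/3) = 12*(28/3) = 112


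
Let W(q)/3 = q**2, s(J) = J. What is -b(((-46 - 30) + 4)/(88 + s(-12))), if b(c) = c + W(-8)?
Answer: -3630/19 ≈ -191.05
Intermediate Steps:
W(q) = 3*q**2
b(c) = 192 + c (b(c) = c + 3*(-8)**2 = c + 3*64 = c + 192 = 192 + c)
-b(((-46 - 30) + 4)/(88 + s(-12))) = -(192 + ((-46 - 30) + 4)/(88 - 12)) = -(192 + (-76 + 4)/76) = -(192 - 72*1/76) = -(192 - 18/19) = -1*3630/19 = -3630/19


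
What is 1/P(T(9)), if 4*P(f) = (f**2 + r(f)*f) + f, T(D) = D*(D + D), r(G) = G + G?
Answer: 2/39447 ≈ 5.0701e-5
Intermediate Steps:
r(G) = 2*G
T(D) = 2*D**2 (T(D) = D*(2*D) = 2*D**2)
P(f) = f/4 + 3*f**2/4 (P(f) = ((f**2 + (2*f)*f) + f)/4 = ((f**2 + 2*f**2) + f)/4 = (3*f**2 + f)/4 = (f + 3*f**2)/4 = f/4 + 3*f**2/4)
1/P(T(9)) = 1/((2*9**2)*(1 + 3*(2*9**2))/4) = 1/((2*81)*(1 + 3*(2*81))/4) = 1/((1/4)*162*(1 + 3*162)) = 1/((1/4)*162*(1 + 486)) = 1/((1/4)*162*487) = 1/(39447/2) = 2/39447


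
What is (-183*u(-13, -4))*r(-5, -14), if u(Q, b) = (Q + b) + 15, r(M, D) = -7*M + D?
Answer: 7686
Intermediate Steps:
r(M, D) = D - 7*M
u(Q, b) = 15 + Q + b
(-183*u(-13, -4))*r(-5, -14) = (-183*(15 - 13 - 4))*(-14 - 7*(-5)) = (-183*(-2))*(-14 + 35) = 366*21 = 7686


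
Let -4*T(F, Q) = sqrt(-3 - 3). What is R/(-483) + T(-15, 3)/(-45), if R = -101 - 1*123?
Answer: 32/69 + I*sqrt(6)/180 ≈ 0.46377 + 0.013608*I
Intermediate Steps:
T(F, Q) = -I*sqrt(6)/4 (T(F, Q) = -sqrt(-3 - 3)/4 = -I*sqrt(6)/4)
R = -224 (R = -101 - 123 = -224)
R/(-483) + T(-15, 3)/(-45) = -224/(-483) - I*sqrt(6)/4/(-45) = -224*(-1/483) - I*sqrt(6)/4*(-1/45) = 32/69 + I*sqrt(6)/180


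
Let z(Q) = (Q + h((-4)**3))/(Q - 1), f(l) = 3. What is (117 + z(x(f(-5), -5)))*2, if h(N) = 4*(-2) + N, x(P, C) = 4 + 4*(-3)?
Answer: 2266/9 ≈ 251.78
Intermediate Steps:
x(P, C) = -8 (x(P, C) = 4 - 12 = -8)
h(N) = -8 + N
z(Q) = (-72 + Q)/(-1 + Q) (z(Q) = (Q + (-8 + (-4)**3))/(Q - 1) = (Q + (-8 - 64))/(-1 + Q) = (Q - 72)/(-1 + Q) = (-72 + Q)/(-1 + Q))
(117 + z(x(f(-5), -5)))*2 = (117 + (-72 - 8)/(-1 - 8))*2 = (117 - 80/(-9))*2 = (117 - 1/9*(-80))*2 = (117 + 80/9)*2 = (1133/9)*2 = 2266/9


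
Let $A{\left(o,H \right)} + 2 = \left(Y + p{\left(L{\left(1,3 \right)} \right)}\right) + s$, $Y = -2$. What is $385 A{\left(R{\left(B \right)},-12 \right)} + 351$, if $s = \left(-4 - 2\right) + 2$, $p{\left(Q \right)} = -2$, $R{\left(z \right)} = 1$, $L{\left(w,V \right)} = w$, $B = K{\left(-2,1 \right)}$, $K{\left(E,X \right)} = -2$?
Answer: $-3499$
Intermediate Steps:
$B = -2$
$s = -4$ ($s = -6 + 2 = -4$)
$A{\left(o,H \right)} = -10$ ($A{\left(o,H \right)} = -2 - 8 = -10$)
$385 A{\left(R{\left(B \right)},-12 \right)} + 351 = 385 \left(-10\right) + 351 = -3850 + 351 = -3499$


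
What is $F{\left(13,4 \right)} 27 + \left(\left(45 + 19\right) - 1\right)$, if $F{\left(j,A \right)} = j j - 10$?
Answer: $4356$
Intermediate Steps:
$F{\left(j,A \right)} = -10 + j^{2}$ ($F{\left(j,A \right)} = j^{2} - 10 = -10 + j^{2}$)
$F{\left(13,4 \right)} 27 + \left(\left(45 + 19\right) - 1\right) = \left(-10 + 13^{2}\right) 27 + \left(\left(45 + 19\right) - 1\right) = \left(-10 + 169\right) 27 + \left(64 - 1\right) = 159 \cdot 27 + 63 = 4293 + 63 = 4356$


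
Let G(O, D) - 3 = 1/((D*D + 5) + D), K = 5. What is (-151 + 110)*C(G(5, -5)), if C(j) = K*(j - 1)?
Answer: -2091/5 ≈ -418.20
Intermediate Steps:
G(O, D) = 3 + 1/(5 + D + D²) (G(O, D) = 3 + 1/((D*D + 5) + D) = 3 + 1/((D² + 5) + D) = 3 + 1/((5 + D²) + D) = 3 + 1/(5 + D + D²))
C(j) = -5 + 5*j (C(j) = 5*(j - 1) = 5*(-1 + j) = -5 + 5*j)
(-151 + 110)*C(G(5, -5)) = (-151 + 110)*(-5 + 5*((16 + 3*(-5) + 3*(-5)²)/(5 - 5 + (-5)²))) = -41*(-5 + 5*((16 - 15 + 3*25)/(5 - 5 + 25))) = -41*(-5 + 5*((16 - 15 + 75)/25)) = -41*(-5 + 5*((1/25)*76)) = -41*(-5 + 5*(76/25)) = -41*(-5 + 76/5) = -41*51/5 = -2091/5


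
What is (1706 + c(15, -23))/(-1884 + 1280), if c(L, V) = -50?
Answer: -414/151 ≈ -2.7417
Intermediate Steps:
(1706 + c(15, -23))/(-1884 + 1280) = (1706 - 50)/(-1884 + 1280) = 1656/(-604) = 1656*(-1/604) = -414/151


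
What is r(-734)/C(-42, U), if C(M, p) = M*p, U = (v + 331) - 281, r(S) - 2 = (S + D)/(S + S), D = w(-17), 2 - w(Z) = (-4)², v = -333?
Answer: 307/1454054 ≈ 0.00021113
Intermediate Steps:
w(Z) = -14 (w(Z) = 2 - 1*(-4)² = 2 - 1*16 = 2 - 16 = -14)
D = -14
r(S) = 2 + (-14 + S)/(2*S) (r(S) = 2 + (S - 14)/(S + S) = 2 + (-14 + S)/((2*S)) = 2 + (-14 + S)*(1/(2*S)) = 2 + (-14 + S)/(2*S))
U = -283 (U = (-333 + 331) - 281 = -2 - 281 = -283)
r(-734)/C(-42, U) = (5/2 - 7/(-734))/((-42*(-283))) = (5/2 - 7*(-1/734))/11886 = (5/2 + 7/734)*(1/11886) = (921/367)*(1/11886) = 307/1454054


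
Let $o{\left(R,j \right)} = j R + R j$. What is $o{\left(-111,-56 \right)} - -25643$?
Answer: $38075$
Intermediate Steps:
$o{\left(R,j \right)} = 2 R j$ ($o{\left(R,j \right)} = R j + R j = 2 R j$)
$o{\left(-111,-56 \right)} - -25643 = 2 \left(-111\right) \left(-56\right) - -25643 = 12432 + 25643 = 38075$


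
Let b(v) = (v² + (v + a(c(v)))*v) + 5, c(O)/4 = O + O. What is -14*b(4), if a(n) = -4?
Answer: -294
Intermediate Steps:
c(O) = 8*O (c(O) = 4*(O + O) = 4*(2*O) = 8*O)
b(v) = 5 + v² + v*(-4 + v) (b(v) = (v² + (v - 4)*v) + 5 = (v² + (-4 + v)*v) + 5 = (v² + v*(-4 + v)) + 5 = 5 + v² + v*(-4 + v))
-14*b(4) = -14*(5 - 4*4 + 2*4²) = -14*(5 - 16 + 2*16) = -14*(5 - 16 + 32) = -14*21 = -294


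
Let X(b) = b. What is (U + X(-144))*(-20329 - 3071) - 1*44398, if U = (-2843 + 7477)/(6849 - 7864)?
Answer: 99529018/29 ≈ 3.4320e+6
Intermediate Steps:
U = -662/145 (U = 4634/(-1015) = 4634*(-1/1015) = -662/145 ≈ -4.5655)
(U + X(-144))*(-20329 - 3071) - 1*44398 = (-662/145 - 144)*(-20329 - 3071) - 1*44398 = -21542/145*(-23400) - 44398 = 100816560/29 - 44398 = 99529018/29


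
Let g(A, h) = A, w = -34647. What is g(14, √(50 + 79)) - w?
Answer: 34661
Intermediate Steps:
g(14, √(50 + 79)) - w = 14 - 1*(-34647) = 14 + 34647 = 34661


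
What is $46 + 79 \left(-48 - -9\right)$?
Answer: $-3035$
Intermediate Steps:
$46 + 79 \left(-48 - -9\right) = 46 + 79 \left(-48 + 9\right) = 46 + 79 \left(-39\right) = 46 - 3081 = -3035$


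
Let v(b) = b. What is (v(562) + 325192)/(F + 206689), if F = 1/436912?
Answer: 142325831648/90304904369 ≈ 1.5761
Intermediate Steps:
F = 1/436912 ≈ 2.2888e-6
(v(562) + 325192)/(F + 206689) = (562 + 325192)/(1/436912 + 206689) = 325754/(90304904369/436912) = 325754*(436912/90304904369) = 142325831648/90304904369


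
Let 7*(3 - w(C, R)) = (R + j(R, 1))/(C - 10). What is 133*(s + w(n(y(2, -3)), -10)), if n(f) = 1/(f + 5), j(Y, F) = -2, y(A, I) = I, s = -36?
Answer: -4413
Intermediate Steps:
n(f) = 1/(5 + f)
w(C, R) = 3 - (-2 + R)/(7*(-10 + C)) (w(C, R) = 3 - (R - 2)/(7*(C - 10)) = 3 - (-2 + R)/(7*(-10 + C)))
133*(s + w(n(y(2, -3)), -10)) = 133*(-36 + (-208 - 1*(-10) + 21/(5 - 3))/(7*(-10 + 1/(5 - 3)))) = 133*(-36 + (-208 + 10 + 21/2)/(7*(-10 + 1/2))) = 133*(-36 + (-208 + 10 + 21*(½))/(7*(-10 + ½))) = 133*(-36 + (-208 + 10 + 21/2)/(7*(-19/2))) = 133*(-36 + (⅐)*(-2/19)*(-375/2)) = 133*(-36 + 375/133) = 133*(-4413/133) = -4413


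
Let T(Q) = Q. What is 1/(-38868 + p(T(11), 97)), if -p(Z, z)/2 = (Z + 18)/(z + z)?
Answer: -97/3770225 ≈ -2.5728e-5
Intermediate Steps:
p(Z, z) = -(18 + Z)/z (p(Z, z) = -2*(Z + 18)/(z + z) = -2*(18 + Z)/(2*z) = -2*(18 + Z)*1/(2*z) = -(18 + Z)/z)
1/(-38868 + p(T(11), 97)) = 1/(-38868 + (-18 - 1*11)/97) = 1/(-38868 + (-18 - 11)/97) = 1/(-38868 + (1/97)*(-29)) = 1/(-38868 - 29/97) = 1/(-3770225/97) = -97/3770225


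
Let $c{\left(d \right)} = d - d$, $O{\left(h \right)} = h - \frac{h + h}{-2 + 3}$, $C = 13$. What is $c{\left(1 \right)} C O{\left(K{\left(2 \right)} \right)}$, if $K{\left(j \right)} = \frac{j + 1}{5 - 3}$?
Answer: $0$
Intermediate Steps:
$K{\left(j \right)} = \frac{1}{2} + \frac{j}{2}$ ($K{\left(j \right)} = \frac{1 + j}{2} = \left(1 + j\right) \frac{1}{2} = \frac{1}{2} + \frac{j}{2}$)
$O{\left(h \right)} = - h$ ($O{\left(h \right)} = h - \frac{2 h}{1} = h - 2 h 1 = h - 2 h = - h$)
$c{\left(d \right)} = 0$
$c{\left(1 \right)} C O{\left(K{\left(2 \right)} \right)} = 0 \cdot 13 \left(- (\frac{1}{2} + \frac{1}{2} \cdot 2)\right) = 0 \left(- (\frac{1}{2} + 1)\right) = 0 \left(\left(-1\right) \frac{3}{2}\right) = 0 \left(- \frac{3}{2}\right) = 0$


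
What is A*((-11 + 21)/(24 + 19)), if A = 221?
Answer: 2210/43 ≈ 51.395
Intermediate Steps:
A*((-11 + 21)/(24 + 19)) = 221*((-11 + 21)/(24 + 19)) = 221*(10/43) = 2210/43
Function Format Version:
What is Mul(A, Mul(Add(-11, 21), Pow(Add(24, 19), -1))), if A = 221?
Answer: Rational(2210, 43) ≈ 51.395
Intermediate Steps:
Mul(A, Mul(Add(-11, 21), Pow(Add(24, 19), -1))) = Mul(221, Mul(Add(-11, 21), Pow(Add(24, 19), -1))) = Mul(221, Mul(10, Pow(43, -1))) = Mul(221, Mul(10, Rational(1, 43))) = Mul(221, Rational(10, 43)) = Rational(2210, 43)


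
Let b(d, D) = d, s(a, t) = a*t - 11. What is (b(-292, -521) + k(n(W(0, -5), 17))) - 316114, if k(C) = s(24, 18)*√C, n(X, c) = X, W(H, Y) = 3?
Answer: -316406 + 421*√3 ≈ -3.1568e+5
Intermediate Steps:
s(a, t) = -11 + a*t
k(C) = 421*√C (k(C) = (-11 + 24*18)*√C = (-11 + 432)*√C = 421*√C)
(b(-292, -521) + k(n(W(0, -5), 17))) - 316114 = (-292 + 421*√3) - 316114 = -316406 + 421*√3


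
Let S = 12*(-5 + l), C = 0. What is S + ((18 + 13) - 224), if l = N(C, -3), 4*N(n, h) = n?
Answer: -253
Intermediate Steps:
N(n, h) = n/4
l = 0 (l = (1/4)*0 = 0)
S = -60 (S = 12*(-5 + 0) = 12*(-5) = -60)
S + ((18 + 13) - 224) = -60 + ((18 + 13) - 224) = -60 + (31 - 224) = -60 - 193 = -253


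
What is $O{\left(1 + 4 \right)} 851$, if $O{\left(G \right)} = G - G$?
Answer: $0$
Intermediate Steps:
$O{\left(G \right)} = 0$
$O{\left(1 + 4 \right)} 851 = 0 \cdot 851 = 0$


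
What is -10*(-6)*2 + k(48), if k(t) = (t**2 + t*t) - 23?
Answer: 4705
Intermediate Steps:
k(t) = -23 + 2*t**2 (k(t) = (t**2 + t**2) - 23 = 2*t**2 - 23 = -23 + 2*t**2)
-10*(-6)*2 + k(48) = -10*(-6)*2 + (-23 + 2*48**2) = 60*2 + (-23 + 2*2304) = 120 + (-23 + 4608) = 120 + 4585 = 4705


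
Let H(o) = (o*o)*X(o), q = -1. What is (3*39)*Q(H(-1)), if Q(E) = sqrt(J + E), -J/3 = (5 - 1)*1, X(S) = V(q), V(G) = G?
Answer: 117*I*sqrt(13) ≈ 421.85*I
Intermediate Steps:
X(S) = -1
H(o) = -o**2 (H(o) = (o*o)*(-1) = o**2*(-1) = -o**2)
J = -12 (J = -3*(5 - 1) = -12 ≈ -12.000)
Q(E) = sqrt(-12 + E)
(3*39)*Q(H(-1)) = (3*39)*sqrt(-12 - 1*(-1)**2) = 117*sqrt(-12 - 1*1) = 117*sqrt(-12 - 1) = 117*sqrt(-13) = 117*(I*sqrt(13)) = 117*I*sqrt(13)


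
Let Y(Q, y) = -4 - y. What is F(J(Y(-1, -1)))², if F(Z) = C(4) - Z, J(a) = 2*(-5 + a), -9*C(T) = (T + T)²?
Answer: 6400/81 ≈ 79.012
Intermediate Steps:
C(T) = -4*T²/9 (C(T) = -(T + T)²/9 = -4*T²/9)
J(a) = -10 + 2*a
F(Z) = -64/9 - Z (F(Z) = -4/9*4² - Z = -4/9*16 - Z = -64/9 - Z)
F(J(Y(-1, -1)))² = (-64/9 - (-10 + 2*(-4 - 1*(-1))))² = (-64/9 - (-10 + 2*(-4 + 1)))² = (-64/9 - (-10 + 2*(-3)))² = (-64/9 - (-10 - 6))² = (-64/9 - 1*(-16))² = (-64/9 + 16)² = (80/9)² = 6400/81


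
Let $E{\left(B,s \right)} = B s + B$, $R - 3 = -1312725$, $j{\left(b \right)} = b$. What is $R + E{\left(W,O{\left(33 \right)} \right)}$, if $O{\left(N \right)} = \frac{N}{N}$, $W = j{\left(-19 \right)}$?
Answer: $-1312760$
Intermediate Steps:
$W = -19$
$O{\left(N \right)} = 1$
$R = -1312722$ ($R = 3 - 1312725 = -1312722$)
$E{\left(B,s \right)} = B + B s$
$R + E{\left(W,O{\left(33 \right)} \right)} = -1312722 - 19 \left(1 + 1\right) = -1312722 - 38 = -1312760$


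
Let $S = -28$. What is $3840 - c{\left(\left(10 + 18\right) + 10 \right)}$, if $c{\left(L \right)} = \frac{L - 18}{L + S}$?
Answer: $3838$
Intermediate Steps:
$c{\left(L \right)} = \frac{-18 + L}{-28 + L}$ ($c{\left(L \right)} = \frac{L - 18}{L - 28} = \frac{-18 + L}{-28 + L}$)
$3840 - c{\left(\left(10 + 18\right) + 10 \right)} = 3840 - \frac{-18 + \left(\left(10 + 18\right) + 10\right)}{-28 + \left(\left(10 + 18\right) + 10\right)} = 3840 - \frac{-18 + \left(28 + 10\right)}{-28 + \left(28 + 10\right)} = 3840 - \frac{-18 + 38}{-28 + 38} = 3840 - \frac{1}{10} \cdot 20 = 3840 - 2 = 3838$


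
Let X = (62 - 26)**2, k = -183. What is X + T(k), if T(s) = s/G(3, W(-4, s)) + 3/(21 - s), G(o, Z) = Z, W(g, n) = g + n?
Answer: 970151/748 ≈ 1297.0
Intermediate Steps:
T(s) = 3/(21 - s) + s/(-4 + s) (T(s) = s/(-4 + s) + 3/(21 - s) = 3/(21 - s) + s/(-4 + s))
X = 1296 (X = 36**2 = 1296)
X + T(k) = 1296 + (12 + (-183)**2 - 24*(-183))/((-21 - 183)*(-4 - 183)) = 1296 + (12 + 33489 + 4392)/(-204*(-187)) = 1296 - 1/204*(-1/187)*37893 = 1296 + 743/748 = 970151/748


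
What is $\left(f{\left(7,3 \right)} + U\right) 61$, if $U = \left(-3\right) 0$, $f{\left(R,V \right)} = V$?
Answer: $183$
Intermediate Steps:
$U = 0$
$\left(f{\left(7,3 \right)} + U\right) 61 = \left(3 + 0\right) 61 = 3 \cdot 61 = 183$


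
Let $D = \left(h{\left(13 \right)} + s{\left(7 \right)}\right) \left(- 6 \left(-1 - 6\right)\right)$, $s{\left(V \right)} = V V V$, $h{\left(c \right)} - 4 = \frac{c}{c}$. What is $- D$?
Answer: $-14616$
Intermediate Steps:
$h{\left(c \right)} = 5$ ($h{\left(c \right)} = 4 + \frac{c}{c} = 4 + 1 = 5$)
$s{\left(V \right)} = V^{3}$ ($s{\left(V \right)} = V^{2} V = V^{3}$)
$D = 14616$ ($D = \left(5 + 7^{3}\right) \left(- 6 \left(-1 - 6\right)\right) = \left(5 + 343\right) \left(\left(-6\right) \left(-7\right)\right) = 348 \cdot 42 = 14616$)
$- D = \left(-1\right) 14616 = -14616$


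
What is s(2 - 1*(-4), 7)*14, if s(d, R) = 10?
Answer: 140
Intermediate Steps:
s(2 - 1*(-4), 7)*14 = 10*14 = 140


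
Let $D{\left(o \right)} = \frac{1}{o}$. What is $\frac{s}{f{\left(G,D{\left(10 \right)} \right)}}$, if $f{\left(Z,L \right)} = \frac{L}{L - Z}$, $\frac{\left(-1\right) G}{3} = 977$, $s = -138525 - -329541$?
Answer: $5598869976$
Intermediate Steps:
$s = 191016$ ($s = -138525 + 329541 = 191016$)
$G = -2931$ ($G = \left(-3\right) 977 = -2931$)
$\frac{s}{f{\left(G,D{\left(10 \right)} \right)}} = \frac{191016}{\frac{1}{10} \frac{1}{\frac{1}{10} - -2931}} = \frac{191016}{\frac{1}{10} \frac{1}{\frac{1}{10} + 2931}} = \frac{191016}{\frac{1}{10} \frac{1}{\frac{29311}{10}}} = \frac{191016}{\frac{1}{10} \cdot \frac{10}{29311}} = 191016 \frac{1}{\frac{1}{29311}} = 191016 \cdot 29311 = 5598869976$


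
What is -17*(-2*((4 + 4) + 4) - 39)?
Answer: 1071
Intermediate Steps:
-17*(-2*((4 + 4) + 4) - 39) = -17*(-2*(8 + 4) - 39) = -17*(-2*12 - 39) = -17*(-24 - 39) = -17*(-63) = 1071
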